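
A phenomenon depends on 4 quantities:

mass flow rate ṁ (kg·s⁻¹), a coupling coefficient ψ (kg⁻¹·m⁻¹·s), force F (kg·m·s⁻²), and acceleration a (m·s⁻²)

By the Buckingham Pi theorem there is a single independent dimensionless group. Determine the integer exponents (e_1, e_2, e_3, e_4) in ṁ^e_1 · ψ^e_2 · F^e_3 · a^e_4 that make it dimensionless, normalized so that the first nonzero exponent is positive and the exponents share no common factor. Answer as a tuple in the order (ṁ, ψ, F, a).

M: e_1·(1) + e_2·(-1) + e_3·(1) + e_4·(0) = 0
L: e_1·(0) + e_2·(-1) + e_3·(1) + e_4·(1) = 0
T: e_1·(-1) + e_2·(1) + e_3·(-2) + e_4·(-2) = 0
Solving this homogeneous linear system for the smallest-integer solution (first nonzero entry positive) gives (1, -1, -2, 1).

(1, -1, -2, 1)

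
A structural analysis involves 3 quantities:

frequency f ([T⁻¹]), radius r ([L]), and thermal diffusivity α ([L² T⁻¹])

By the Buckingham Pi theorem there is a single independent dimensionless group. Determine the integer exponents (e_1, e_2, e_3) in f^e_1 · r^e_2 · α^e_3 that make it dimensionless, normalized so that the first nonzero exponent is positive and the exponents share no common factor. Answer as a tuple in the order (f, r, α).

(1, 2, -1)

L: e_1·(0) + e_2·(1) + e_3·(2) = 0
T: e_1·(-1) + e_2·(0) + e_3·(-1) = 0
Solving this homogeneous linear system for the smallest-integer solution (first nonzero entry positive) gives (1, 2, -1).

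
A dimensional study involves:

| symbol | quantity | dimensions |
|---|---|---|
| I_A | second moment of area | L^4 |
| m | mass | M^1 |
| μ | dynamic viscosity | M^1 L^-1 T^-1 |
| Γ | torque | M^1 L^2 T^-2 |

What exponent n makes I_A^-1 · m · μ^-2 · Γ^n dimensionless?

Balance the M exponent: (1)·n from Γ, plus −(0) + (1) − 2·(1) = -1 from the rest, must sum to zero.
n − 1 = 0, so n = 1.

1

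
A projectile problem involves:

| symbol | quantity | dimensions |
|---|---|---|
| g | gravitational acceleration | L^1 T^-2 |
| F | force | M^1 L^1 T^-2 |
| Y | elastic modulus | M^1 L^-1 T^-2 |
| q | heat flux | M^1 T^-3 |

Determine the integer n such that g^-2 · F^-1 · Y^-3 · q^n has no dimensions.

Balance the M exponent: (1)·n from q, plus −2·(0) − (1) − 3·(1) = -4 from the rest, must sum to zero.
n − 4 = 0, so n = 4.

4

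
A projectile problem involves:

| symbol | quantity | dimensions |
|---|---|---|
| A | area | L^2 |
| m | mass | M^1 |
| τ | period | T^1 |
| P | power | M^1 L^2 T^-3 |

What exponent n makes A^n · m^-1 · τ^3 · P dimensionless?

-1

Balance the L exponent: (2)·n from A, plus −(0) + 3·(0) + (2) = 2 from the rest, must sum to zero.
2n + 2 = 0, so n = -1.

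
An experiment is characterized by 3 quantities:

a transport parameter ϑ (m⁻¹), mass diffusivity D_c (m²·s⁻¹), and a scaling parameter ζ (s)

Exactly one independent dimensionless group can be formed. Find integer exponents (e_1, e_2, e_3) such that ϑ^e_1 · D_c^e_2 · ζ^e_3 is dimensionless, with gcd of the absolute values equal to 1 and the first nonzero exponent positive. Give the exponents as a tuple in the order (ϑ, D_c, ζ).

L: e_1·(-1) + e_2·(2) + e_3·(0) = 0
T: e_1·(0) + e_2·(-1) + e_3·(1) = 0
Solving this homogeneous linear system for the smallest-integer solution (first nonzero entry positive) gives (2, 1, 1).

(2, 1, 1)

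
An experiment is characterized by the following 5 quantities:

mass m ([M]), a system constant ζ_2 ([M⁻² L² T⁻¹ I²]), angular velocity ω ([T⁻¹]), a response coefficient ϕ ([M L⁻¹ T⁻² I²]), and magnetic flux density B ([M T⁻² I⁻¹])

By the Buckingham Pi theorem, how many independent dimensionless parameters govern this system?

There are 5 variables and 4 base dimensions (M, L, T, I).
The dimension matrix has rank 4.
Independent dimensionless groups: 5 − 4 = 1.

1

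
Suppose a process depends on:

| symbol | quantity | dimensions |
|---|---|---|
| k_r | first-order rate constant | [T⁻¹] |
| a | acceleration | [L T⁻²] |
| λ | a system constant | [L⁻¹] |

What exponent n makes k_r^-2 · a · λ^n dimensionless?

1

Balance the L exponent: (-1)·n from λ, plus −2·(0) + (1) = 1 from the rest, must sum to zero.
−n + 1 = 0, so n = 1.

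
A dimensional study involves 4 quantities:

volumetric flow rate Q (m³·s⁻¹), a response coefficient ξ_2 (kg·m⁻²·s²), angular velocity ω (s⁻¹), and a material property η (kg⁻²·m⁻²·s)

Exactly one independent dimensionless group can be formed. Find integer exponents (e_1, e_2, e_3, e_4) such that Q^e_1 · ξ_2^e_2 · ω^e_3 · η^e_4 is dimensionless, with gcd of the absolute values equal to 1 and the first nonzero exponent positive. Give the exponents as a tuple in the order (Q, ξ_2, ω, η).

(2, 2, 3, 1)

M: e_1·(0) + e_2·(1) + e_3·(0) + e_4·(-2) = 0
L: e_1·(3) + e_2·(-2) + e_3·(0) + e_4·(-2) = 0
T: e_1·(-1) + e_2·(2) + e_3·(-1) + e_4·(1) = 0
Solving this homogeneous linear system for the smallest-integer solution (first nonzero entry positive) gives (2, 2, 3, 1).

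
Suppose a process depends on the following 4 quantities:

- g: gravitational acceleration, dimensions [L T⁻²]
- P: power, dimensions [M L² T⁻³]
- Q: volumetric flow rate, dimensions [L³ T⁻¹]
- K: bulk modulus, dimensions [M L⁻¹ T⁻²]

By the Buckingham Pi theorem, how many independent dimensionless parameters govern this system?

There are 4 variables and 3 base dimensions (M, L, T).
The dimension matrix has rank 3.
Independent dimensionless groups: 4 − 3 = 1.

1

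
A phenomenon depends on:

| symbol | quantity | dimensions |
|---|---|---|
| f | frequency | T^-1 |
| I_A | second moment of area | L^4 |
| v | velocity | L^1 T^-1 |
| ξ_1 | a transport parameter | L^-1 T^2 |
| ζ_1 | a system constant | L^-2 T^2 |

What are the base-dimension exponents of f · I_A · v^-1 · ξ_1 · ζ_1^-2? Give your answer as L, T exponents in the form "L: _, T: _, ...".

Collect each base-dimension exponent across the product:
  L: (0) + (4) − (1) + (-1) − 2·(-2) = 6
  T: (-1) + (0) − (-1) + (2) − 2·(2) = -2
So the dimensions are [L⁶ T⁻²].

L: 6, T: -2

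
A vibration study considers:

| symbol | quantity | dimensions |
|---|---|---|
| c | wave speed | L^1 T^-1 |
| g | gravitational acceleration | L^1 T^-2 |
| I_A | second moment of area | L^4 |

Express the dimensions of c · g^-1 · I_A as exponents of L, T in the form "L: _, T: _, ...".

Collect each base-dimension exponent across the product:
  L: (1) − (1) + (4) = 4
  T: (-1) − (-2) + (0) = 1
So the dimensions are [L⁴ T].

L: 4, T: 1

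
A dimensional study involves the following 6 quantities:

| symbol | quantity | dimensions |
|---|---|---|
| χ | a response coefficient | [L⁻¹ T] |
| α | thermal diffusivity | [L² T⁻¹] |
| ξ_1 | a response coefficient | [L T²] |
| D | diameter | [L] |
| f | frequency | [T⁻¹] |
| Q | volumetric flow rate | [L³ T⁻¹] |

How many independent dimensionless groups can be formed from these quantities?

4

There are 6 variables and 2 base dimensions (L, T).
The dimension matrix has rank 2.
Independent dimensionless groups: 6 − 2 = 4.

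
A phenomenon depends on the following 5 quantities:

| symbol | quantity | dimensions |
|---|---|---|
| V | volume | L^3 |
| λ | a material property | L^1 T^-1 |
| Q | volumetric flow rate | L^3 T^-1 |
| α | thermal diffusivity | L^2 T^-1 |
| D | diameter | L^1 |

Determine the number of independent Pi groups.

3

There are 5 variables and 2 base dimensions (L, T).
The dimension matrix has rank 2.
Independent dimensionless groups: 5 − 2 = 3.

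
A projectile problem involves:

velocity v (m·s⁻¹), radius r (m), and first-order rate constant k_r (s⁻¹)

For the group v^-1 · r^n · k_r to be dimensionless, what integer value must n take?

1

Balance the L exponent: (1)·n from r, plus −(1) + (0) = -1 from the rest, must sum to zero.
n − 1 = 0, so n = 1.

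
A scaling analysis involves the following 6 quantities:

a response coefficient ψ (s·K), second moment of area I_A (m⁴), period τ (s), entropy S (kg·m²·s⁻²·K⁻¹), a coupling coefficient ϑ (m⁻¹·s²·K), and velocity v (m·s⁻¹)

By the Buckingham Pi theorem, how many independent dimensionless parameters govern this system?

2

There are 6 variables and 4 base dimensions (M, L, T, Θ).
The dimension matrix has rank 4.
Independent dimensionless groups: 6 − 4 = 2.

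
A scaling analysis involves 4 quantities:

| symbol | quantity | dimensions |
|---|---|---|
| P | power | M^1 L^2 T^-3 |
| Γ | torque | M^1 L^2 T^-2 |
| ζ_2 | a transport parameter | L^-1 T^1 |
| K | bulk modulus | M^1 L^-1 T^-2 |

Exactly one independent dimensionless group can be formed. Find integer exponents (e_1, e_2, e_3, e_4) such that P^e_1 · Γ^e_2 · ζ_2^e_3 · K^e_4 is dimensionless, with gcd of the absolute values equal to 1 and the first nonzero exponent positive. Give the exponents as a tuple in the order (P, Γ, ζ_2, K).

(3, -2, 3, -1)

M: e_1·(1) + e_2·(1) + e_3·(0) + e_4·(1) = 0
L: e_1·(2) + e_2·(2) + e_3·(-1) + e_4·(-1) = 0
T: e_1·(-3) + e_2·(-2) + e_3·(1) + e_4·(-2) = 0
Solving this homogeneous linear system for the smallest-integer solution (first nonzero entry positive) gives (3, -2, 3, -1).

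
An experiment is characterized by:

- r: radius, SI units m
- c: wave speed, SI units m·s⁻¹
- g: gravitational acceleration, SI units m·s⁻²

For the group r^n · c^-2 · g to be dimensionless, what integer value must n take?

Balance the L exponent: (1)·n from r, plus −2·(1) + (1) = -1 from the rest, must sum to zero.
n − 1 = 0, so n = 1.

1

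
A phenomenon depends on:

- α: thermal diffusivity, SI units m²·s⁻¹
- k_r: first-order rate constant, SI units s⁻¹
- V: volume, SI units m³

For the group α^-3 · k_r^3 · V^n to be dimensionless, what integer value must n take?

2

Balance the L exponent: (3)·n from V, plus −3·(2) + 3·(0) = -6 from the rest, must sum to zero.
3n − 6 = 0, so n = 2.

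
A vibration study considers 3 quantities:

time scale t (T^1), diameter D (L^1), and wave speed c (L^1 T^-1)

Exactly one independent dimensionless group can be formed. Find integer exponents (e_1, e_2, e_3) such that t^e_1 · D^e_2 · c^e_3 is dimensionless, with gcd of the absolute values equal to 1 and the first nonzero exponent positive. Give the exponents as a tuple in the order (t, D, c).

L: e_1·(0) + e_2·(1) + e_3·(1) = 0
T: e_1·(1) + e_2·(0) + e_3·(-1) = 0
Solving this homogeneous linear system for the smallest-integer solution (first nonzero entry positive) gives (1, -1, 1).

(1, -1, 1)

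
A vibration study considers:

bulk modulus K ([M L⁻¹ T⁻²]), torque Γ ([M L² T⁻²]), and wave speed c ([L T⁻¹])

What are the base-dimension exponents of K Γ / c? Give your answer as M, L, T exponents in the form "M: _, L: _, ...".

M: 2, L: 0, T: -3

Collect each base-dimension exponent across the product:
  M: (1) + (1) − (0) = 2
  L: (-1) + (2) − (1) = 0
  T: (-2) + (-2) − (-1) = -3
So the dimensions are [M² T⁻³].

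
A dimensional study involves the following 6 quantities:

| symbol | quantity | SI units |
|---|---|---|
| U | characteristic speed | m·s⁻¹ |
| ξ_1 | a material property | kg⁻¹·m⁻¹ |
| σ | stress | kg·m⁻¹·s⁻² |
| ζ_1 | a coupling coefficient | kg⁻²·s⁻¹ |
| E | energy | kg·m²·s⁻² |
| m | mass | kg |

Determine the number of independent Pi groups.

There are 6 variables and 3 base dimensions (M, L, T).
The dimension matrix has rank 3.
Independent dimensionless groups: 6 − 3 = 3.

3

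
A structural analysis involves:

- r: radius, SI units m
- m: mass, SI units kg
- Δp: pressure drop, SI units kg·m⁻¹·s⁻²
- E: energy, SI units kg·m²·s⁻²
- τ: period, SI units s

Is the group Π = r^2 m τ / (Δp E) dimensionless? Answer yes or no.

Sum the exponent of each base dimension across the product:
  M: 2·[r]_M + [m]_M − [Δp]_M − [E]_M + [τ]_M = 2·(0) + (1) − (1) − (1) + (0) = -1
  L: 2·[r]_L + [m]_L − [Δp]_L − [E]_L + [τ]_L = 2·(1) + (0) − (-1) − (2) + (0) = 1
  T: 2·[r]_T + [m]_T − [Δp]_T − [E]_T + [τ]_T = 2·(0) + (0) − (-2) − (-2) + (1) = 5
Net dimensions [M⁻¹ L T⁵] ≠ [1] — not dimensionless.

no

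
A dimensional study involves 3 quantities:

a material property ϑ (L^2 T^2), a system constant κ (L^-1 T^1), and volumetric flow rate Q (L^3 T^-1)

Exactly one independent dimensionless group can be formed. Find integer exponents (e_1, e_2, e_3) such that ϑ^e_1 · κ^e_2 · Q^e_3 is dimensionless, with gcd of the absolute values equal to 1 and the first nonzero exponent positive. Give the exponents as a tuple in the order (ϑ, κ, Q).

L: e_1·(2) + e_2·(-1) + e_3·(3) = 0
T: e_1·(2) + e_2·(1) + e_3·(-1) = 0
Solving this homogeneous linear system for the smallest-integer solution (first nonzero entry positive) gives (1, -4, -2).

(1, -4, -2)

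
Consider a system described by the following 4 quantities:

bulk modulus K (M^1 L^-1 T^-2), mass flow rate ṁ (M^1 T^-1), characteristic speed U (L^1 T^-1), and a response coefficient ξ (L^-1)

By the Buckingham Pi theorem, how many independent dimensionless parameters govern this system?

There are 4 variables and 3 base dimensions (M, L, T).
The dimension matrix has rank 3.
Independent dimensionless groups: 4 − 3 = 1.

1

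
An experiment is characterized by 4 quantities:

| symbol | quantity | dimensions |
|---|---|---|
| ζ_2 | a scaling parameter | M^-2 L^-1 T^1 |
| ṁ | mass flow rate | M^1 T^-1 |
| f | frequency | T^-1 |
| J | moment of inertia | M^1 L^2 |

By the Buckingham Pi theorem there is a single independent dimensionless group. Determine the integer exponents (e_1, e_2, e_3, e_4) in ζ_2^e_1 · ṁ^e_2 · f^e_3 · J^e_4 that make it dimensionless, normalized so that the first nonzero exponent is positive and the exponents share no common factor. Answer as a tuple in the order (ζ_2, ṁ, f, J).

(2, 3, -1, 1)

M: e_1·(-2) + e_2·(1) + e_3·(0) + e_4·(1) = 0
L: e_1·(-1) + e_2·(0) + e_3·(0) + e_4·(2) = 0
T: e_1·(1) + e_2·(-1) + e_3·(-1) + e_4·(0) = 0
Solving this homogeneous linear system for the smallest-integer solution (first nonzero entry positive) gives (2, 3, -1, 1).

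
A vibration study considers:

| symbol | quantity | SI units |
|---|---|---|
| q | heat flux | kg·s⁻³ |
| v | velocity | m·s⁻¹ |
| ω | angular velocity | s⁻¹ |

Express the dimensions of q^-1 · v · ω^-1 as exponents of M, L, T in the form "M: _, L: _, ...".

M: -1, L: 1, T: 3

Collect each base-dimension exponent across the product:
  M: −(1) + (0) − (0) = -1
  L: −(0) + (1) − (0) = 1
  T: −(-3) + (-1) − (-1) = 3
So the dimensions are [M⁻¹ L T³].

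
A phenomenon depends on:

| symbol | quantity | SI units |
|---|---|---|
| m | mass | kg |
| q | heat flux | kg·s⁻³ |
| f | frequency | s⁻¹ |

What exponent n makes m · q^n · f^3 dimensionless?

Balance the M exponent: (1)·n from q, plus (1) + 3·(0) = 1 from the rest, must sum to zero.
n + 1 = 0, so n = -1.

-1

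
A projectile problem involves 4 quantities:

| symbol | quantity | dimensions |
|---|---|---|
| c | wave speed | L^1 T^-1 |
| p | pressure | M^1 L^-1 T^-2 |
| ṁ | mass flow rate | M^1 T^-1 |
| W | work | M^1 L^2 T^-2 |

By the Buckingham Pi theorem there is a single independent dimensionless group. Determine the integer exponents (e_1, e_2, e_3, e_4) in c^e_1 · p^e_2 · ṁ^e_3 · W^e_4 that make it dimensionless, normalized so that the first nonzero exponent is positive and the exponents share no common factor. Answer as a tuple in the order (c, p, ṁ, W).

(3, -1, 3, -2)

M: e_1·(0) + e_2·(1) + e_3·(1) + e_4·(1) = 0
L: e_1·(1) + e_2·(-1) + e_3·(0) + e_4·(2) = 0
T: e_1·(-1) + e_2·(-2) + e_3·(-1) + e_4·(-2) = 0
Solving this homogeneous linear system for the smallest-integer solution (first nonzero entry positive) gives (3, -1, 3, -2).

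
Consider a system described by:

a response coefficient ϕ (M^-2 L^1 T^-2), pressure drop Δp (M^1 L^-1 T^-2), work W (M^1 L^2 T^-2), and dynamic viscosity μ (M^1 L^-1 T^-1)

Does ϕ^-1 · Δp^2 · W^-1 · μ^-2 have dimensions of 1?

no

Sum the exponent of each base dimension across the product:
  M: −[ϕ]_M + 2·[Δp]_M − [W]_M − 2·[μ]_M = −(-2) + 2·(1) − (1) − 2·(1) = 1
  L: −[ϕ]_L + 2·[Δp]_L − [W]_L − 2·[μ]_L = −(1) + 2·(-1) − (2) − 2·(-1) = -3
  T: −[ϕ]_T + 2·[Δp]_T − [W]_T − 2·[μ]_T = −(-2) + 2·(-2) − (-2) − 2·(-1) = 2
Net dimensions [M L⁻³ T²] ≠ [1] — not dimensionless.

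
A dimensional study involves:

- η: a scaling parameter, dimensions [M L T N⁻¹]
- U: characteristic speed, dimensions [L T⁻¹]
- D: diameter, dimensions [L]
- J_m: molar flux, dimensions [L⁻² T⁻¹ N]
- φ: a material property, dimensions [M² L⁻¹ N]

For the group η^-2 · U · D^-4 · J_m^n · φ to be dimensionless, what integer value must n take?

Balance the L exponent: (-2)·n from J_m, plus −2·(1) + (1) − 4·(1) + (-1) = -6 from the rest, must sum to zero.
-2n − 6 = 0, so n = -3.

-3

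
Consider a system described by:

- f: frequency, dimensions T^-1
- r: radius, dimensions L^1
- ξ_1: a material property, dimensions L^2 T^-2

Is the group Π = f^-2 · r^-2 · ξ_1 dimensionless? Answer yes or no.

yes

Sum the exponent of each base dimension across the product:
  M: −2·[f]_M − 2·[r]_M + [ξ_1]_M = −2·(0) − 2·(0) + (0) = 0
  L: −2·[f]_L − 2·[r]_L + [ξ_1]_L = −2·(0) − 2·(1) + (2) = 0
  T: −2·[f]_T − 2·[r]_T + [ξ_1]_T = −2·(-1) − 2·(0) + (-2) = 0
All base exponents vanish — dimensionless.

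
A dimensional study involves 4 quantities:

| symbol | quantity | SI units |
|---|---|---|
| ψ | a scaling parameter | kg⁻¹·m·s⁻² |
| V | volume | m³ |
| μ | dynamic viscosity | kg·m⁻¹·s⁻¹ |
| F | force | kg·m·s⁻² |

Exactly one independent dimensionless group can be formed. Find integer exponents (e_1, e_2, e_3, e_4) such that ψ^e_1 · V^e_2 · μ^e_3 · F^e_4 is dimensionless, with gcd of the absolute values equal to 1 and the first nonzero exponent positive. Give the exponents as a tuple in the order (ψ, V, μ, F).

(1, 2, 4, -3)

M: e_1·(-1) + e_2·(0) + e_3·(1) + e_4·(1) = 0
L: e_1·(1) + e_2·(3) + e_3·(-1) + e_4·(1) = 0
T: e_1·(-2) + e_2·(0) + e_3·(-1) + e_4·(-2) = 0
Solving this homogeneous linear system for the smallest-integer solution (first nonzero entry positive) gives (1, 2, 4, -3).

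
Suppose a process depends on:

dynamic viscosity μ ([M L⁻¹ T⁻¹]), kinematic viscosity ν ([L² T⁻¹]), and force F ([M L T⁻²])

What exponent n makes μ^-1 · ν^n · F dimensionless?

Balance the L exponent: (2)·n from ν, plus −(-1) + (1) = 2 from the rest, must sum to zero.
2n + 2 = 0, so n = -1.

-1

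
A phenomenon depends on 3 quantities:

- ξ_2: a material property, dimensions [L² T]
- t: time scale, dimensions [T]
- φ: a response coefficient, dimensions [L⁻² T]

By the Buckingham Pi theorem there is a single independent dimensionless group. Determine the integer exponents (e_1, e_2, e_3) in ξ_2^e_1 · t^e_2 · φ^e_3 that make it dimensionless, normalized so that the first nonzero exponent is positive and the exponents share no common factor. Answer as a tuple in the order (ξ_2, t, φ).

L: e_1·(2) + e_2·(0) + e_3·(-2) = 0
T: e_1·(1) + e_2·(1) + e_3·(1) = 0
Solving this homogeneous linear system for the smallest-integer solution (first nonzero entry positive) gives (1, -2, 1).

(1, -2, 1)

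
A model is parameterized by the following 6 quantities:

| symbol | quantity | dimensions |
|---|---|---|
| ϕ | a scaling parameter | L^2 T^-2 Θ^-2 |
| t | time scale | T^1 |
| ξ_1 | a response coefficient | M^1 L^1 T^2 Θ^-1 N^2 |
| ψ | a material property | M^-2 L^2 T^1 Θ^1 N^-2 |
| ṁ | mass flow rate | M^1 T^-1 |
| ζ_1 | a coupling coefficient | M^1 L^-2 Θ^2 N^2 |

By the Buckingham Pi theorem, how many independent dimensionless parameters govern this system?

1

There are 6 variables and 5 base dimensions (M, L, T, Θ, N).
The dimension matrix has rank 5.
Independent dimensionless groups: 6 − 5 = 1.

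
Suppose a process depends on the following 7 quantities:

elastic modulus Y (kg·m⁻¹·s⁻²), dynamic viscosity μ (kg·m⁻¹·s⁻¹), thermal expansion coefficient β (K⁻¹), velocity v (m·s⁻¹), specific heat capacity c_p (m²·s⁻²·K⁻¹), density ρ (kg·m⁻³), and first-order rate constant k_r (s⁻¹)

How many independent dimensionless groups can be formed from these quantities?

There are 7 variables and 4 base dimensions (M, L, T, Θ).
The dimension matrix has rank 4.
Independent dimensionless groups: 7 − 4 = 3.

3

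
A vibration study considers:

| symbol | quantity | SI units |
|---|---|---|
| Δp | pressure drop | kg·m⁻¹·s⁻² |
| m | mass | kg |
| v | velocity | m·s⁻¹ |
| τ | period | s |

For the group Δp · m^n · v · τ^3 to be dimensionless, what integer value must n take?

-1

Balance the M exponent: (1)·n from m, plus (1) + (0) + 3·(0) = 1 from the rest, must sum to zero.
n + 1 = 0, so n = -1.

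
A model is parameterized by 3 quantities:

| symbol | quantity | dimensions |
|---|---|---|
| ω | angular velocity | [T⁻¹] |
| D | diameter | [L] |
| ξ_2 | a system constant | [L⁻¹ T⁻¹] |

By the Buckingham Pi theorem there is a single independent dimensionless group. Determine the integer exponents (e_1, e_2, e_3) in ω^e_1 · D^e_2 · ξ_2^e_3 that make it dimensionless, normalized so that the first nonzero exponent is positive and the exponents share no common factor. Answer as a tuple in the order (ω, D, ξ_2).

L: e_1·(0) + e_2·(1) + e_3·(-1) = 0
T: e_1·(-1) + e_2·(0) + e_3·(-1) = 0
Solving this homogeneous linear system for the smallest-integer solution (first nonzero entry positive) gives (1, -1, -1).

(1, -1, -1)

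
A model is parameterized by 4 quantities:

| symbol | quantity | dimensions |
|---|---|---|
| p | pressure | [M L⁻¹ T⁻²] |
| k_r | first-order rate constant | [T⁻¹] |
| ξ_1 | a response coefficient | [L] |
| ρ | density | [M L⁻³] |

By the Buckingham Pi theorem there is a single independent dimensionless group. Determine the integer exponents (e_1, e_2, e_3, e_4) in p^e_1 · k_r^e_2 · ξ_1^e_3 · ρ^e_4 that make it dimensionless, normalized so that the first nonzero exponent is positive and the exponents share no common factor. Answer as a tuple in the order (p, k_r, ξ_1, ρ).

M: e_1·(1) + e_2·(0) + e_3·(0) + e_4·(1) = 0
L: e_1·(-1) + e_2·(0) + e_3·(1) + e_4·(-3) = 0
T: e_1·(-2) + e_2·(-1) + e_3·(0) + e_4·(0) = 0
Solving this homogeneous linear system for the smallest-integer solution (first nonzero entry positive) gives (1, -2, -2, -1).

(1, -2, -2, -1)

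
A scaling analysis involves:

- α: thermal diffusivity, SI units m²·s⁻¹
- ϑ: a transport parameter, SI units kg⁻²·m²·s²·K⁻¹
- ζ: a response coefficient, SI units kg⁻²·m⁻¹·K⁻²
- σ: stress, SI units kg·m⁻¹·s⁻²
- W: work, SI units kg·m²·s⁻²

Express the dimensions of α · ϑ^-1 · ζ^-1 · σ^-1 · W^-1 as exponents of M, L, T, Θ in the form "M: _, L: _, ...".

Collect each base-dimension exponent across the product:
  M: (0) − (-2) − (-2) − (1) − (1) = 2
  L: (2) − (2) − (-1) − (-1) − (2) = 0
  T: (-1) − (2) − (0) − (-2) − (-2) = 1
  Θ: (0) − (-1) − (-2) − (0) − (0) = 3
So the dimensions are [M² T Θ³].

M: 2, L: 0, T: 1, Θ: 3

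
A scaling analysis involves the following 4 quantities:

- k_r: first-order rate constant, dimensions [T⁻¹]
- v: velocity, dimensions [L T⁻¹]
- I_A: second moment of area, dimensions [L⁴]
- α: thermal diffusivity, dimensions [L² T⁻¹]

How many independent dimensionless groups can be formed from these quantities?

2

There are 4 variables and 2 base dimensions (L, T).
The dimension matrix has rank 2.
Independent dimensionless groups: 4 − 2 = 2.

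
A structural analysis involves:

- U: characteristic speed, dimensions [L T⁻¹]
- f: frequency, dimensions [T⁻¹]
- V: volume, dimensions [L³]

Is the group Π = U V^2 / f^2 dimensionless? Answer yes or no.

Sum the exponent of each base dimension across the product:
  L: [U]_L − 2·[f]_L + 2·[V]_L = (1) − 2·(0) + 2·(3) = 7
  T: [U]_T − 2·[f]_T + 2·[V]_T = (-1) − 2·(-1) + 2·(0) = 1
Net dimensions [L⁷ T] ≠ [1] — not dimensionless.

no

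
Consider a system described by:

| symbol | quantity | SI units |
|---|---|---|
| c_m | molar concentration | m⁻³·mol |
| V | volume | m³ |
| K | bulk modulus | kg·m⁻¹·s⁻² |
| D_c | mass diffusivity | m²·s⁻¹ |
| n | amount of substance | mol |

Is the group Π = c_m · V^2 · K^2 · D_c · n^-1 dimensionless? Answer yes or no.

Sum the exponent of each base dimension across the product:
  M: [c_m]_M + 2·[V]_M + 2·[K]_M + [D_c]_M − [n]_M = (0) + 2·(0) + 2·(1) + (0) − (0) = 2
  L: [c_m]_L + 2·[V]_L + 2·[K]_L + [D_c]_L − [n]_L = (-3) + 2·(3) + 2·(-1) + (2) − (0) = 3
  T: [c_m]_T + 2·[V]_T + 2·[K]_T + [D_c]_T − [n]_T = (0) + 2·(0) + 2·(-2) + (-1) − (0) = -5
  N: [c_m]_N + 2·[V]_N + 2·[K]_N + [D_c]_N − [n]_N = (1) + 2·(0) + 2·(0) + (0) − (1) = 0
Net dimensions [M² L³ T⁻⁵] ≠ [1] — not dimensionless.

no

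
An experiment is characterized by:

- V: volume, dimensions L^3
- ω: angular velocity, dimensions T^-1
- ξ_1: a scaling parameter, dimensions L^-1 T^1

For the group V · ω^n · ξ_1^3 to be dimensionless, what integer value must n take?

3

Balance the T exponent: (-1)·n from ω, plus (0) + 3·(1) = 3 from the rest, must sum to zero.
−n + 3 = 0, so n = 3.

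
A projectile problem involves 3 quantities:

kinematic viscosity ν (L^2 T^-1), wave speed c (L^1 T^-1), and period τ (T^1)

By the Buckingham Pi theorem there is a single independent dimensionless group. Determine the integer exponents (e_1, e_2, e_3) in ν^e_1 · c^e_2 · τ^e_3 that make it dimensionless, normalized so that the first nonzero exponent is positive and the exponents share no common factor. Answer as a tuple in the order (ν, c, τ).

(1, -2, -1)

L: e_1·(2) + e_2·(1) + e_3·(0) = 0
T: e_1·(-1) + e_2·(-1) + e_3·(1) = 0
Solving this homogeneous linear system for the smallest-integer solution (first nonzero entry positive) gives (1, -2, -1).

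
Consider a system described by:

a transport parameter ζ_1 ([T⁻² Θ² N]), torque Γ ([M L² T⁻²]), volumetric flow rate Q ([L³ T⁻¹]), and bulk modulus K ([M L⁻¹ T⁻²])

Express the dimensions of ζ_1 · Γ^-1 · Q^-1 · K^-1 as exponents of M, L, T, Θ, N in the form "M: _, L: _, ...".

Collect each base-dimension exponent across the product:
  M: (0) − (1) − (0) − (1) = -2
  L: (0) − (2) − (3) − (-1) = -4
  T: (-2) − (-2) − (-1) − (-2) = 3
  Θ: (2) − (0) − (0) − (0) = 2
  N: (1) − (0) − (0) − (0) = 1
So the dimensions are [M⁻² L⁻⁴ T³ Θ² N].

M: -2, L: -4, T: 3, Θ: 2, N: 1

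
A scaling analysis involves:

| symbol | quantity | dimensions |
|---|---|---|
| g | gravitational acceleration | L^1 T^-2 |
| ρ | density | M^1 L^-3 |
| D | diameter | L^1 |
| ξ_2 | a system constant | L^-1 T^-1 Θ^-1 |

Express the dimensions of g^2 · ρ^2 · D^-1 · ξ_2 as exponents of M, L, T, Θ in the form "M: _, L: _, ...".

Collect each base-dimension exponent across the product:
  M: 2·(0) + 2·(1) − (0) + (0) = 2
  L: 2·(1) + 2·(-3) − (1) + (-1) = -6
  T: 2·(-2) + 2·(0) − (0) + (-1) = -5
  Θ: 2·(0) + 2·(0) − (0) + (-1) = -1
So the dimensions are [M² L⁻⁶ T⁻⁵ Θ⁻¹].

M: 2, L: -6, T: -5, Θ: -1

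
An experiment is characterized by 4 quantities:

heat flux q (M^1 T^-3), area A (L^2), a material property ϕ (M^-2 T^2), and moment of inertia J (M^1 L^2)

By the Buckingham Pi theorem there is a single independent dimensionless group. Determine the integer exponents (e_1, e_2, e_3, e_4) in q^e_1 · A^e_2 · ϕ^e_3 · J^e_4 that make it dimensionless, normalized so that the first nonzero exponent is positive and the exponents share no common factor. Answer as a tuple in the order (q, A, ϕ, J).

M: e_1·(1) + e_2·(0) + e_3·(-2) + e_4·(1) = 0
L: e_1·(0) + e_2·(2) + e_3·(0) + e_4·(2) = 0
T: e_1·(-3) + e_2·(0) + e_3·(2) + e_4·(0) = 0
Solving this homogeneous linear system for the smallest-integer solution (first nonzero entry positive) gives (2, -4, 3, 4).

(2, -4, 3, 4)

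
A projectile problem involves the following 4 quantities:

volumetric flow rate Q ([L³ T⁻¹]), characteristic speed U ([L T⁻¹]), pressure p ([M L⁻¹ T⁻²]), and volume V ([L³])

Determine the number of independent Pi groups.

1

There are 4 variables and 3 base dimensions (M, L, T).
The dimension matrix has rank 3.
Independent dimensionless groups: 4 − 3 = 1.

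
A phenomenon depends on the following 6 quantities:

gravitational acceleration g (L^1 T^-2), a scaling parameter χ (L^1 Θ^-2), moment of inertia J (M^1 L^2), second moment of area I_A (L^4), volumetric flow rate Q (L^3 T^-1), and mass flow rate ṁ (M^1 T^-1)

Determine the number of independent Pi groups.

There are 6 variables and 4 base dimensions (M, L, T, Θ).
The dimension matrix has rank 4.
Independent dimensionless groups: 6 − 4 = 2.

2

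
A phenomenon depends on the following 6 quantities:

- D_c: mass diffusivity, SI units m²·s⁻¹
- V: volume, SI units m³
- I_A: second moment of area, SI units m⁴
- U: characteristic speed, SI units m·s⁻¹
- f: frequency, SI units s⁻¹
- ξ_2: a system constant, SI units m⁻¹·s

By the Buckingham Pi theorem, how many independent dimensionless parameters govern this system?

There are 6 variables and 2 base dimensions (L, T).
The dimension matrix has rank 2.
Independent dimensionless groups: 6 − 2 = 4.

4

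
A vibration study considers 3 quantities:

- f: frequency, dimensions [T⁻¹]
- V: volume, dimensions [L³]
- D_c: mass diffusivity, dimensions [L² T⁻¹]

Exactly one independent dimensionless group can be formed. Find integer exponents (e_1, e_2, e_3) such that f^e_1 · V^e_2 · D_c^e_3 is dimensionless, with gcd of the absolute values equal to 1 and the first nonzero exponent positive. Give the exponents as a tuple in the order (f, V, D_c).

L: e_1·(0) + e_2·(3) + e_3·(2) = 0
T: e_1·(-1) + e_2·(0) + e_3·(-1) = 0
Solving this homogeneous linear system for the smallest-integer solution (first nonzero entry positive) gives (3, 2, -3).

(3, 2, -3)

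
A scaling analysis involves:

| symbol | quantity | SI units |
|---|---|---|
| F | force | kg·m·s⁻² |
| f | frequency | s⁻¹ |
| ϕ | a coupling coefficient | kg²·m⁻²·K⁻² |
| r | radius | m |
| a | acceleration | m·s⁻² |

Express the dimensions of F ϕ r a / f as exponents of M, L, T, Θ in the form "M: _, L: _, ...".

Collect each base-dimension exponent across the product:
  M: (1) − (0) + (2) + (0) + (0) = 3
  L: (1) − (0) + (-2) + (1) + (1) = 1
  T: (-2) − (-1) + (0) + (0) + (-2) = -3
  Θ: (0) − (0) + (-2) + (0) + (0) = -2
So the dimensions are [M³ L T⁻³ Θ⁻²].

M: 3, L: 1, T: -3, Θ: -2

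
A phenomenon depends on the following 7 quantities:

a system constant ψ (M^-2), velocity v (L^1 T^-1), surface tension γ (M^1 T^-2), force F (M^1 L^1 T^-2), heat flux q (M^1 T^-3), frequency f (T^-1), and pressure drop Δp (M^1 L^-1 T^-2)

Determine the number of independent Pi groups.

There are 7 variables and 3 base dimensions (M, L, T).
The dimension matrix has rank 3.
Independent dimensionless groups: 7 − 3 = 4.

4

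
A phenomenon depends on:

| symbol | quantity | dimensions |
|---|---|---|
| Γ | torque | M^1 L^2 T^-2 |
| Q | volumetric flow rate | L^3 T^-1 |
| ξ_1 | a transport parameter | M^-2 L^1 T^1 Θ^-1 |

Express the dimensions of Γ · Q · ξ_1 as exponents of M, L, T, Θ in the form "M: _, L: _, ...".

Collect each base-dimension exponent across the product:
  M: (1) + (0) + (-2) = -1
  L: (2) + (3) + (1) = 6
  T: (-2) + (-1) + (1) = -2
  Θ: (0) + (0) + (-1) = -1
So the dimensions are [M⁻¹ L⁶ T⁻² Θ⁻¹].

M: -1, L: 6, T: -2, Θ: -1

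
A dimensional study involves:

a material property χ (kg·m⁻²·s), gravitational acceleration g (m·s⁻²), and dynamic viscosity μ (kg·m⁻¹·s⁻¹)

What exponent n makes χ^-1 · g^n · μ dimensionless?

-1

Balance the L exponent: (1)·n from g, plus −(-2) + (-1) = 1 from the rest, must sum to zero.
n + 1 = 0, so n = -1.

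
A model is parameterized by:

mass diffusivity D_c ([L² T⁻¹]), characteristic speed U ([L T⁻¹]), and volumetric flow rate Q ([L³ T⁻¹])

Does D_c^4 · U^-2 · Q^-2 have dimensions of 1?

yes

Sum the exponent of each base dimension across the product:
  M: 4·[D_c]_M − 2·[U]_M − 2·[Q]_M = 4·(0) − 2·(0) − 2·(0) = 0
  L: 4·[D_c]_L − 2·[U]_L − 2·[Q]_L = 4·(2) − 2·(1) − 2·(3) = 0
  T: 4·[D_c]_T − 2·[U]_T − 2·[Q]_T = 4·(-1) − 2·(-1) − 2·(-1) = 0
All base exponents vanish — dimensionless.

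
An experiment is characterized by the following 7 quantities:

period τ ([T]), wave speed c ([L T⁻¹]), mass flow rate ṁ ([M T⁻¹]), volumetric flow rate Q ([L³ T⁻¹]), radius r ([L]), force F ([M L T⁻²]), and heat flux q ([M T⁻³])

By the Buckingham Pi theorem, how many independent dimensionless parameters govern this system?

4

There are 7 variables and 3 base dimensions (M, L, T).
The dimension matrix has rank 3.
Independent dimensionless groups: 7 − 3 = 4.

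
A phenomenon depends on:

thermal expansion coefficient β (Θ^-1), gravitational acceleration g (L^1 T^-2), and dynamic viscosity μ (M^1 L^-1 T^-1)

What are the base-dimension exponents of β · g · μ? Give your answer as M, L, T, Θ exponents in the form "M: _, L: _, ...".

M: 1, L: 0, T: -3, Θ: -1

Collect each base-dimension exponent across the product:
  M: (0) + (0) + (1) = 1
  L: (0) + (1) + (-1) = 0
  T: (0) + (-2) + (-1) = -3
  Θ: (-1) + (0) + (0) = -1
So the dimensions are [M T⁻³ Θ⁻¹].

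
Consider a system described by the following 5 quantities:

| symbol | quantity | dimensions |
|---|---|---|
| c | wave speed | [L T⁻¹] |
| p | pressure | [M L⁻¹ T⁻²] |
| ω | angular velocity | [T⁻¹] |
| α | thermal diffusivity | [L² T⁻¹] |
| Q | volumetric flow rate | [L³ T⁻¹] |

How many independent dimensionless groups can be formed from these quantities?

There are 5 variables and 3 base dimensions (M, L, T).
The dimension matrix has rank 3.
Independent dimensionless groups: 5 − 3 = 2.

2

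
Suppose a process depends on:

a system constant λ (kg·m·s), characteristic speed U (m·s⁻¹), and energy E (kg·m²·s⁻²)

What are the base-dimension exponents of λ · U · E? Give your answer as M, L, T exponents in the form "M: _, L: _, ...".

M: 2, L: 4, T: -2

Collect each base-dimension exponent across the product:
  M: (1) + (0) + (1) = 2
  L: (1) + (1) + (2) = 4
  T: (1) + (-1) + (-2) = -2
So the dimensions are [M² L⁴ T⁻²].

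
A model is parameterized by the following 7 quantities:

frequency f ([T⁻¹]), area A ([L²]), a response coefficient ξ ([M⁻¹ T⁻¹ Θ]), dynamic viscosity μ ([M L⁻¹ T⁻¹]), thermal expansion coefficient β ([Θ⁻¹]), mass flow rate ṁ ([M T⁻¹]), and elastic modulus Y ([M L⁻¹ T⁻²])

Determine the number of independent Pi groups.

There are 7 variables and 4 base dimensions (M, L, T, Θ).
The dimension matrix has rank 4.
Independent dimensionless groups: 7 − 4 = 3.

3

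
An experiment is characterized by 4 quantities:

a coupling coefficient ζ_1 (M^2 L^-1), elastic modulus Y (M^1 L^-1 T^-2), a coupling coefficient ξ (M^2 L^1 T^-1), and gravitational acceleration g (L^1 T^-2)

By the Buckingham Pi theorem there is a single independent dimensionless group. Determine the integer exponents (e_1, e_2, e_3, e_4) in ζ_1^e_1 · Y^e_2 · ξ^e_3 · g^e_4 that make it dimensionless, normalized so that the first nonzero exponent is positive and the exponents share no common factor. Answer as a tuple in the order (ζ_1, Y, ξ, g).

(3, -2, -2, 3)

M: e_1·(2) + e_2·(1) + e_3·(2) + e_4·(0) = 0
L: e_1·(-1) + e_2·(-1) + e_3·(1) + e_4·(1) = 0
T: e_1·(0) + e_2·(-2) + e_3·(-1) + e_4·(-2) = 0
Solving this homogeneous linear system for the smallest-integer solution (first nonzero entry positive) gives (3, -2, -2, 3).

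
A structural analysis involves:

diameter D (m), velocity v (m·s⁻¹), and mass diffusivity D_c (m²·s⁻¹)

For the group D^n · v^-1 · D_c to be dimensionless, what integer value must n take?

Balance the L exponent: (1)·n from D, plus −(1) + (2) = 1 from the rest, must sum to zero.
n + 1 = 0, so n = -1.

-1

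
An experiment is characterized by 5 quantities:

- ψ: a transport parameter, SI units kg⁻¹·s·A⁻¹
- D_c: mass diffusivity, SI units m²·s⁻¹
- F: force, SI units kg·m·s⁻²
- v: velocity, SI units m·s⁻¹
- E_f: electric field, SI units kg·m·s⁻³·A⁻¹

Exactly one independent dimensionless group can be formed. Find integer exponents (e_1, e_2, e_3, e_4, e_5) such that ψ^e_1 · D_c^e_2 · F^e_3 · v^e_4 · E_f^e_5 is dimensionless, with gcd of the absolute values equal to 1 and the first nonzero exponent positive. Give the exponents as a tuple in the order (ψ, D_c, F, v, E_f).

M: e_1·(-1) + e_2·(0) + e_3·(1) + e_4·(0) + e_5·(1) = 0
L: e_1·(0) + e_2·(2) + e_3·(1) + e_4·(1) + e_5·(1) = 0
T: e_1·(1) + e_2·(-1) + e_3·(-2) + e_4·(-1) + e_5·(-3) = 0
I: e_1·(-1) + e_2·(0) + e_3·(0) + e_4·(0) + e_5·(-1) = 0
Solving this homogeneous linear system for the smallest-integer solution (first nonzero entry positive) gives (1, -1, 2, 1, -1).

(1, -1, 2, 1, -1)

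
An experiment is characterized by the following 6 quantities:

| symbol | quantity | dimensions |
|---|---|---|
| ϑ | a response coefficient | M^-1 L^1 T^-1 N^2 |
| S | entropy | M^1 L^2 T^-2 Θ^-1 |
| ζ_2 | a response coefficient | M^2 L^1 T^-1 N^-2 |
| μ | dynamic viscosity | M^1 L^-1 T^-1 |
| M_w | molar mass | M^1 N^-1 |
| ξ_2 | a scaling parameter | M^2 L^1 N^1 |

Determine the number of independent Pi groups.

1

There are 6 variables and 5 base dimensions (M, L, T, Θ, N).
The dimension matrix has rank 5.
Independent dimensionless groups: 6 − 5 = 1.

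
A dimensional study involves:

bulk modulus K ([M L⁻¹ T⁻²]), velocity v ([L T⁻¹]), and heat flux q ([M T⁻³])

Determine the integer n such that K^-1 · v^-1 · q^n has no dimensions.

Balance the M exponent: (1)·n from q, plus −(1) − (0) = -1 from the rest, must sum to zero.
n − 1 = 0, so n = 1.

1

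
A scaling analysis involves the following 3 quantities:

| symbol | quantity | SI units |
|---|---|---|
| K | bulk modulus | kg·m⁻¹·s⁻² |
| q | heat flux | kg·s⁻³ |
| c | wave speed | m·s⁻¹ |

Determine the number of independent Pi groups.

There are 3 variables and 3 base dimensions (M, L, T).
The dimension matrix has rank 2 (less than 3: the dimension vectors are linearly dependent).
Independent dimensionless groups: 3 − 2 = 1.

1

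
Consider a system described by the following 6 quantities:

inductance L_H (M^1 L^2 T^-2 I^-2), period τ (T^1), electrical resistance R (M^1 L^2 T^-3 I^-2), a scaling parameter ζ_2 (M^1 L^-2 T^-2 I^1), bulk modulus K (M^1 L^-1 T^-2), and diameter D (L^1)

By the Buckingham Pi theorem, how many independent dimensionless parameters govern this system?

There are 6 variables and 4 base dimensions (M, L, T, I).
The dimension matrix has rank 4.
Independent dimensionless groups: 6 − 4 = 2.

2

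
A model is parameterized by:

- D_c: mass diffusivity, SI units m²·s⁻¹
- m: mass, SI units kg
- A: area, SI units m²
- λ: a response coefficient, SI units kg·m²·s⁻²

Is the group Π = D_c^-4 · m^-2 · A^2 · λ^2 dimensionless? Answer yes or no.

Sum the exponent of each base dimension across the product:
  M: −4·[D_c]_M − 2·[m]_M + 2·[A]_M + 2·[λ]_M = −4·(0) − 2·(1) + 2·(0) + 2·(1) = 0
  L: −4·[D_c]_L − 2·[m]_L + 2·[A]_L + 2·[λ]_L = −4·(2) − 2·(0) + 2·(2) + 2·(2) = 0
  T: −4·[D_c]_T − 2·[m]_T + 2·[A]_T + 2·[λ]_T = −4·(-1) − 2·(0) + 2·(0) + 2·(-2) = 0
All base exponents vanish — dimensionless.

yes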